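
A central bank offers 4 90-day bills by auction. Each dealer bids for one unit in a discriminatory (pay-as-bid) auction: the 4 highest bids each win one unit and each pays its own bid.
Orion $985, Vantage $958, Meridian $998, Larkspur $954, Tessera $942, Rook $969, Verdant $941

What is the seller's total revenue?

Total revenue: $3,910

Bids ranked high→low: 998 (Meridian), 985 (Orion), 969 (Rook), 958 (Vantage), 954 (Larkspur), 942 (Tessera), …
Top 4: Meridian, Orion, Rook, Vantage.
Total revenue = 998 + 985 + 969 + 958 = $3,910.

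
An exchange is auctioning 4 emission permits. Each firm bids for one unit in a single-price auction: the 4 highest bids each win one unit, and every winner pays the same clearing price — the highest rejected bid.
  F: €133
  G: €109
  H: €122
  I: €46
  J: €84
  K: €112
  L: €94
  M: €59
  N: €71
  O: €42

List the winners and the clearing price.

Bids ranked high→low: 133 (F), 122 (H), 112 (K), 109 (G), 94 (L), 84 (J), …
Winners (4 units): F, H, K, G.
First losing bid is L's €94, which sets the uniform price.

F, H, K, G; each pays €94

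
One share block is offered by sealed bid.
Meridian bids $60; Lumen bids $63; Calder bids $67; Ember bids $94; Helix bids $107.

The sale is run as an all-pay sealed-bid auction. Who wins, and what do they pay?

Bids in order: 107 (Helix) > 94 (Ember) > 67 (Calder) > 63 (Lumen) > 60 (Meridian)
Helix wins with the top bid; all bids are sunk regardless.

Helix pays $107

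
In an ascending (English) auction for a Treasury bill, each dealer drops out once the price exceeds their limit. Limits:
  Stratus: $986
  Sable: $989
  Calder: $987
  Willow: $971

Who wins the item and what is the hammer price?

Sorting limits: 989 (Sable) > 987 (Calder) > 986 (Stratus) > 971 (Willow)
Once the price passes $987, only Sable is left; the hammer falls at Calder's limit of $987.

Sable wins at $987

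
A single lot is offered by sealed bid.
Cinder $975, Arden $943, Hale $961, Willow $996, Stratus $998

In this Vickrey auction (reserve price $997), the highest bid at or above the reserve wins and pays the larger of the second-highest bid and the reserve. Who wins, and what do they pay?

Vickrey auction (reserve price $997): the highest bid at or above the reserve wins and pays the larger of the second-highest bid and the reserve.
Bids in order: 998 (Stratus) > 996 (Willow) > 975 (Cinder) > 961 (Hale) > 943 (Arden)
Highest eligible bid: Stratus at $998.
max(second-highest $996, reserve $997) = $997.

Stratus pays $997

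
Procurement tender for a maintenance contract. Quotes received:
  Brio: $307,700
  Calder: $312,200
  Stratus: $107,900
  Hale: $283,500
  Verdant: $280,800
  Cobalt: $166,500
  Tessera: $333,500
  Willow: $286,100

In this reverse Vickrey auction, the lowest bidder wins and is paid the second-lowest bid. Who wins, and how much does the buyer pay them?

Stratus is paid $166,500

Sorting bids: 107,900 (Stratus) < 166,500 (Cobalt) < 280,800 (Verdant) < 283,500 (Hale) < 286,100 (Willow) < 307,700 (Brio) < …
Stratus is lowest; is paid the second-lowest bid, $166,500.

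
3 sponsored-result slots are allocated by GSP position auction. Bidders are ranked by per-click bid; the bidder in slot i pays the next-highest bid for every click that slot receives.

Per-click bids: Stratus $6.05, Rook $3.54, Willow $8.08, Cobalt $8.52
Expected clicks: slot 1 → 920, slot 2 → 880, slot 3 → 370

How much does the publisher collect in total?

Total revenue: $14067.40

Per-click bids in order: $8.52 (Cobalt) > $8.08 (Willow) > $6.05 (Stratus) > $3.54 (Rook)
Slot 1: Cobalt pays $8.08 × 920 = $7433.60
Slot 2: Willow pays $6.05 × 880 = $5324.00
Slot 3: Stratus pays $3.54 × 370 = $1309.80
Total = $14067.40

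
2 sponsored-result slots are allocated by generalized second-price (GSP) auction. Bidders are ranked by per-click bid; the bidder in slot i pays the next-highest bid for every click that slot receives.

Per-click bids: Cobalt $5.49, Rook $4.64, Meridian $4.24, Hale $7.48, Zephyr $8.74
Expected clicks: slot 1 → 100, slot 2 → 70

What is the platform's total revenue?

Total revenue: $1132.30

Sorting advertisers: $8.74 (Zephyr) > $7.48 (Hale) > $5.49 (Cobalt) > …
Slot 1: Zephyr pays $7.48 × 100 = $748.00
Slot 2: Hale pays $5.49 × 70 = $384.30
Total = $1132.30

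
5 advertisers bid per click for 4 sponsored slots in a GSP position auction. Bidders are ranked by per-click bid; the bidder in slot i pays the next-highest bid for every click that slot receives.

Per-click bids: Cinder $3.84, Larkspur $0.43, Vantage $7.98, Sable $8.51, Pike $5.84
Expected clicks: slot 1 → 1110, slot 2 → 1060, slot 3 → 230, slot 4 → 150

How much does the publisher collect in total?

Per-click bids in order: $8.51 (Sable) > $7.98 (Vantage) > $5.84 (Pike) > $3.84 (Cinder) > $0.43 (Larkspur)
Slot 1: Sable pays $7.98 × 1110 = $8857.80
Slot 2: Vantage pays $5.84 × 1060 = $6190.40
Slot 3: Pike pays $3.84 × 230 = $883.20
Slot 4: Cinder pays $0.43 × 150 = $64.50
Total = $15995.90

Total revenue: $15995.90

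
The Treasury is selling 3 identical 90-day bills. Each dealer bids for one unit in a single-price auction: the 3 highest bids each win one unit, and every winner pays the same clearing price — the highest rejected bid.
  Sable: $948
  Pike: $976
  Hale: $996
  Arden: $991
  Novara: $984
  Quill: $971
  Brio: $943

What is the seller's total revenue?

Sorting: 996 (Hale), 991 (Arden), 984 (Novara), 976 (Pike), 971 (Quill), …
The 3 highest are Hale, Arden, Novara.
Clearing price = highest rejected bid = $976.
Total revenue = 3 × $976 = $2,928.

Total revenue: $2,928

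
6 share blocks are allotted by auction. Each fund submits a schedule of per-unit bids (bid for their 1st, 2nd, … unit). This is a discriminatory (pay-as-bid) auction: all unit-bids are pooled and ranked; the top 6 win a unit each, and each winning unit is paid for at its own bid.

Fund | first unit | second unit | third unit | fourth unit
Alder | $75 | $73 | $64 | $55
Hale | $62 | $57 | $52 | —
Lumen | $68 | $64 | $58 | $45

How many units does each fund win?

All unit-bids, highest first — top 6: 75 (Alder-1), 73 (Alder-2), 68 (Lumen-1), 64 (Alder-3), 64 (Lumen-2), 62 (Hale-1)
Next rejected bid: $58 (not a price — pay-as-bid).
Allocation: Alder 3, Hale 1, Lumen 2.

Alder 3, Hale 1, Lumen 2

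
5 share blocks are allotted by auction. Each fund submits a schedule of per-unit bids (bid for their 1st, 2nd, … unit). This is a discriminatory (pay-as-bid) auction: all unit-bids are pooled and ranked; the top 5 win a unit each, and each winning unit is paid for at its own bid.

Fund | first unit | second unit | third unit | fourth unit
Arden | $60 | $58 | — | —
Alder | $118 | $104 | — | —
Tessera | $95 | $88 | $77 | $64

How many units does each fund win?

Alder 2, Tessera 3

All unit-bids, highest first — top 5: 118 (Alder-1), 104 (Alder-2), 95 (Tessera-1), 88 (Tessera-2), 77 (Tessera-3)
Next rejected bid: $64 (not a price — pay-as-bid).
Allocation: Alder 2, Tessera 3.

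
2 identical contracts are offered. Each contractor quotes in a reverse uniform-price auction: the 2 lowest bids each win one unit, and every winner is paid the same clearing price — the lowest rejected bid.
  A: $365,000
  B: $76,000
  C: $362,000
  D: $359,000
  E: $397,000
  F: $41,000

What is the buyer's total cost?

Bids ranked low→high: 41,000 (F), 76,000 (B), 359,000 (D), 362,000 (C), …
The 2 lowest are F, B.
Lowest unsuccessful bid: $359,000 → clearing price.
Total cost = 2 × $359,000 = $718,000.

Total cost: $718,000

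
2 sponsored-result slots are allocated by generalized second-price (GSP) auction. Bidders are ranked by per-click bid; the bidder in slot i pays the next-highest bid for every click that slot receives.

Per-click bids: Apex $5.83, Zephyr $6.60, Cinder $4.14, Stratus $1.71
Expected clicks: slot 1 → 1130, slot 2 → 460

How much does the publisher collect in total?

Per-click bids in order: $6.60 (Zephyr) > $5.83 (Apex) > $4.14 (Cinder) > …
Slot 1: Zephyr pays $5.83 × 1130 = $6587.90
Slot 2: Apex pays $4.14 × 460 = $1904.40
Total = $8492.30

Total revenue: $8492.30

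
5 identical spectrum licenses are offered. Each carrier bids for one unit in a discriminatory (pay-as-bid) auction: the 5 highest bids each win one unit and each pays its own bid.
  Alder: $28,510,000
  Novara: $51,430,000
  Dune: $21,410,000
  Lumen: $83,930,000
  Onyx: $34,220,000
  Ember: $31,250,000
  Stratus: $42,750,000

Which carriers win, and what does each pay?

Ordering the bids: 83,930,000 (Lumen), 51,430,000 (Novara), 42,750,000 (Stratus), 34,220,000 (Onyx), 31,250,000 (Ember), 28,510,000 (Alder), 21,410,000 (Dune)
The 5 highest are Lumen, Novara, Stratus, Onyx, Ember.
Each winner pays its own bid: Lumen $83,930,000, Novara $51,430,000, Stratus $42,750,000, Onyx $34,220,000, Ember $31,250,000.

Lumen $83,930,000, Novara $51,430,000, Stratus $42,750,000, Onyx $34,220,000, Ember $31,250,000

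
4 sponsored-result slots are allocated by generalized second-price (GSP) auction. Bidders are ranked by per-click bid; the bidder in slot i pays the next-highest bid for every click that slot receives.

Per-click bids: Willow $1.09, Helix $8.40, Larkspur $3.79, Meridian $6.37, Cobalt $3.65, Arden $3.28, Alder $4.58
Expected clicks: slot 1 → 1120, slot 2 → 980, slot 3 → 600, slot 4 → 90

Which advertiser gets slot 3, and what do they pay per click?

Alder; $3.79 per click

Ranked by bid: $8.40 (Helix) > $6.37 (Meridian) > $4.58 (Alder) > $3.79 (Larkspur) > $3.65 (Cobalt) > …
Slot 3 goes to the third-ranked bidder, Alder, who pays the next bid down: $3.79/click.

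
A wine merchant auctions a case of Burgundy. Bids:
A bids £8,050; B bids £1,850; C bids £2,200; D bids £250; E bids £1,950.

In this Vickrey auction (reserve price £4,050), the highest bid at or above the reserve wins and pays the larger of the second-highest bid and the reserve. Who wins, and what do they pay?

Vickrey auction (reserve price £4,050): the highest bid at or above the reserve wins and pays the larger of the second-highest bid and the reserve.
Bids ranked: 8,050 (A) > 2,200 (C) > 1,950 (E) > 1,850 (B) > 250 (D)
Highest eligible bid: A at £8,050.
Second-highest bid £2,200 is below the reserve £4,050, so the reserve binds → payment £4,050.

A pays £4,050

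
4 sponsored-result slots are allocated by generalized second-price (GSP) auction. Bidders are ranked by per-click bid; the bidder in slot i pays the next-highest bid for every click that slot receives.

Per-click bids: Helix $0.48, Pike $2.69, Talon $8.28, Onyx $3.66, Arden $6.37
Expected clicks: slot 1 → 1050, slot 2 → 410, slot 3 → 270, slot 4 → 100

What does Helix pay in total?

Helix pays $0.00

Sorting advertisers: $8.28 (Talon) > $6.37 (Arden) > $3.66 (Onyx) > $2.69 (Pike) > $0.48 (Helix)
Helix ranks below slot 4 → no slot, pays nothing.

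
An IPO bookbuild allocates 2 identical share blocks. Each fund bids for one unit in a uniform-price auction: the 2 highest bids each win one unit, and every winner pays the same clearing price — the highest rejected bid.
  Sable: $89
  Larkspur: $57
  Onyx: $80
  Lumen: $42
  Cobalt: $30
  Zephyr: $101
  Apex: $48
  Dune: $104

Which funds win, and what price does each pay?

Bids ranked high→low: 104 (Dune), 101 (Zephyr), 89 (Sable), 80 (Onyx), …
The 2 highest are Dune, Zephyr.
Highest unsuccessful bid: $89 → clearing price.

Dune, Zephyr; each pays $89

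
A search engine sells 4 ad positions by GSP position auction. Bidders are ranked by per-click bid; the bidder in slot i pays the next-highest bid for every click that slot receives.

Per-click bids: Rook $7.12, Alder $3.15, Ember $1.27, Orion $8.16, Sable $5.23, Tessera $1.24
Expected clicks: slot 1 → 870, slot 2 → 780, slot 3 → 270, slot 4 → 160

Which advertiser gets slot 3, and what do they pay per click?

Per-click bids in order: $8.16 (Orion) > $7.12 (Rook) > $5.23 (Sable) > $3.15 (Alder) > $1.27 (Ember) > …
Slot 3 goes to the third-ranked bidder, Sable, who pays the next bid down: $3.15/click.

Sable; $3.15 per click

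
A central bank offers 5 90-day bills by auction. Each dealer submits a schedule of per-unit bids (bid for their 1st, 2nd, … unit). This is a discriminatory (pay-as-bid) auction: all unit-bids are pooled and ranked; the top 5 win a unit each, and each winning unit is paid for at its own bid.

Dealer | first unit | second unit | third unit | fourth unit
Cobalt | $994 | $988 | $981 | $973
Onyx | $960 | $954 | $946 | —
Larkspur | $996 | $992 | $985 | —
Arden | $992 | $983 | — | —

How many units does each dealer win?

Merging the schedules and taking the best 5: 996 (Larkspur-1), 994 (Cobalt-1), 992 (Larkspur-2), 992 (Arden-1), 988 (Cobalt-2)
Next rejected bid: $985 (not a price — pay-as-bid).
Allocation: Arden 1, Cobalt 2, Larkspur 2.

Arden 1, Cobalt 2, Larkspur 2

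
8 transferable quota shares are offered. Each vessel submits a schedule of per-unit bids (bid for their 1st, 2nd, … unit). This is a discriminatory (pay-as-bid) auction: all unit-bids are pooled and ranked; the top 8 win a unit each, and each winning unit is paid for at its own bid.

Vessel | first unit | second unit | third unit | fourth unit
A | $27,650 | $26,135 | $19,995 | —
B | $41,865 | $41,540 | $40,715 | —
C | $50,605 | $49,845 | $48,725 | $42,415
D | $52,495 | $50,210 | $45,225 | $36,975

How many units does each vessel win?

B 1, C 4, D 3

Pooled unit-bids ranked (top 8): 52,495 (D-1), 50,605 (C-1), 50,210 (D-2), 49,845 (C-2), 48,725 (C-3), 45,225 (D-3), 42,415 (C-4), 41,865 (B-1)
Next rejected bid: $41,540 (not a price — pay-as-bid).
Allocation: B 1, C 4, D 3.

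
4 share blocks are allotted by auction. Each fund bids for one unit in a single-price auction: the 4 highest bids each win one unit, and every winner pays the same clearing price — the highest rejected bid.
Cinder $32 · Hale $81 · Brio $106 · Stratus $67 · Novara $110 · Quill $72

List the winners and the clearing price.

Sorting: 110 (Novara), 106 (Brio), 81 (Hale), 72 (Quill), 67 (Stratus), 32 (Cinder)
The 4 highest are Novara, Brio, Hale, Quill.
First losing bid is Stratus's $67, which sets the uniform price.

Novara, Brio, Hale, Quill; each pays $67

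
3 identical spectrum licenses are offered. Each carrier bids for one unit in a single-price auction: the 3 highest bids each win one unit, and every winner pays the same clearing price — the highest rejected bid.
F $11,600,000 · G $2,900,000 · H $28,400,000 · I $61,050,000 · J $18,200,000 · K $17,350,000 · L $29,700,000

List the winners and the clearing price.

I, L, H; each pays $18,200,000

Sorting: 61,050,000 (I), 29,700,000 (L), 28,400,000 (H), 18,200,000 (J), 17,350,000 (K), …
Winners (3 units): I, L, H.
Clearing price = highest rejected bid = $18,200,000.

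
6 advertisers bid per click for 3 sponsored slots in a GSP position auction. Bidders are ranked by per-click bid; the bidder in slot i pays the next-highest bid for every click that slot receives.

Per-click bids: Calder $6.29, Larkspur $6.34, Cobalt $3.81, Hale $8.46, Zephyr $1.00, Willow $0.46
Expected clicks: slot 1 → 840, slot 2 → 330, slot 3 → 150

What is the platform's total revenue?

Total revenue: $7972.80

Ranked by bid: $8.46 (Hale) > $6.34 (Larkspur) > $6.29 (Calder) > $3.81 (Cobalt) > …
Slot 1: Hale pays $6.34 × 840 = $5325.60
Slot 2: Larkspur pays $6.29 × 330 = $2075.70
Slot 3: Calder pays $3.81 × 150 = $571.50
Total = $7972.80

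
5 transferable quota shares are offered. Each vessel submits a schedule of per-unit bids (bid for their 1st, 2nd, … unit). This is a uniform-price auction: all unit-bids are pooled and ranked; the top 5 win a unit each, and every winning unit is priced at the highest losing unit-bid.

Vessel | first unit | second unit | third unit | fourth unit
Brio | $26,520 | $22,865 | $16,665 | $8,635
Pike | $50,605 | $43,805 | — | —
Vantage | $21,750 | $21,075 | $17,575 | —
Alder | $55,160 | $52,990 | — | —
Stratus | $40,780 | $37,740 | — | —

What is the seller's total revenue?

Total revenue: $188,700

All unit-bids, highest first — top 5: 55,160 (Alder-1), 52,990 (Alder-2), 50,605 (Pike-1), 43,805 (Pike-2), 40,780 (Stratus-1)
Highest rejected unit-bid = $37,740.
Allocation: Alder 2, Pike 2, Stratus 1. Every unit priced at $37,740.
Revenue = 5 × 37,740 = $188,700.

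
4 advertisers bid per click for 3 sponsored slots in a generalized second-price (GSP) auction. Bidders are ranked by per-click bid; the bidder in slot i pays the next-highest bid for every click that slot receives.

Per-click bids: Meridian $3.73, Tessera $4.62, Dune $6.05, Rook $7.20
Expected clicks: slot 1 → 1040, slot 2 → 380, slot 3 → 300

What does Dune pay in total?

Dune pays $1755.60

Sorting advertisers: $7.20 (Rook) > $6.05 (Dune) > $4.62 (Tessera) > $3.73 (Meridian)
Dune holds slot 2 → pays next bid $4.62 × 380 clicks = $1755.60.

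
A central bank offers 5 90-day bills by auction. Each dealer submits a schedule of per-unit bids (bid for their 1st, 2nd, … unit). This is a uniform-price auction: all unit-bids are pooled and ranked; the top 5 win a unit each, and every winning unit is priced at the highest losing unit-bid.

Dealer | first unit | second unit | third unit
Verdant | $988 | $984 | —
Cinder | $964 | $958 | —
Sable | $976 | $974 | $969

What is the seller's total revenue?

Total revenue: $4,820

Pooled unit-bids ranked (top 5): 988 (Verdant-1), 984 (Verdant-2), 976 (Sable-1), 974 (Sable-2), 969 (Sable-3)
First bid not allocated: $964.
Allocation: Sable 3, Verdant 2. Every unit priced at $964.
Revenue = 5 × 964 = $4,820.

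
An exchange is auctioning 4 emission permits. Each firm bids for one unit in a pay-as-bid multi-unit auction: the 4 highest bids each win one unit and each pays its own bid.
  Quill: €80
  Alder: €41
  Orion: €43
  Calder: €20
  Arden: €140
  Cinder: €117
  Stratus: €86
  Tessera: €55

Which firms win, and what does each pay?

Bids ranked high→low: 140 (Arden), 117 (Cinder), 86 (Stratus), 80 (Quill), 55 (Tessera), 43 (Orion), …
Winners (4 units): Arden, Cinder, Stratus, Quill.
Each winner pays its own bid: Arden €140, Cinder €117, Stratus €86, Quill €80.

Arden €140, Cinder €117, Stratus €86, Quill €80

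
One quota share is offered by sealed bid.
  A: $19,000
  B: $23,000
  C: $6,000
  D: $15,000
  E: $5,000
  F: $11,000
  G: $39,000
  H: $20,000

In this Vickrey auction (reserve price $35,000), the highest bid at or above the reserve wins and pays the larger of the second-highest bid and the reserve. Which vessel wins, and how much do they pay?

G pays $35,000

Bids in order: 39,000 (G) > 23,000 (B) > 20,000 (H) > 19,000 (A) > 15,000 (D) > 11,000 (F) > …
G has the top bid at or above the reserve ($39,000).
max(second-highest $23,000, reserve $35,000) = $35,000.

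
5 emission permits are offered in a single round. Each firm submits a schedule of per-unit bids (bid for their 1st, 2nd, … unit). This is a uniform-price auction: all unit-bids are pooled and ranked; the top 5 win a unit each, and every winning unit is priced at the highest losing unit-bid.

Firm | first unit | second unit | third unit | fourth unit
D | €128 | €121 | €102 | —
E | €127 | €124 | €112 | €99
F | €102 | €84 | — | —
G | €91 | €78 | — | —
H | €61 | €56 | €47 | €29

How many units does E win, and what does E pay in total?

All unit-bids, highest first — top 5: 128 (D-1), 127 (E-1), 124 (E-2), 121 (D-2), 112 (E-3)
The (k+1)-th unit-bid is €102.
E wins 3 unit(s) at €102 each.

E: 3 units, pays €306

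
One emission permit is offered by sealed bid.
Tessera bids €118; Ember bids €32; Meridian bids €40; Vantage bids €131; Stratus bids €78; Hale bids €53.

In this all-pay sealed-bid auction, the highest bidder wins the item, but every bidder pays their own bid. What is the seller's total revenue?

All-pay sealed-bid auction: the highest bidder wins the item, but every bidder pays their own bid.
Bids in order: 131 (Vantage) > 118 (Tessera) > 78 (Stratus) > 53 (Hale) > 40 (Meridian) > 32 (Ember)
Every bidder forfeits their bid regardless of winning.
Revenue = 118 + 32 + 40 + 131 + 78 + 53 = €452.

Total revenue: €452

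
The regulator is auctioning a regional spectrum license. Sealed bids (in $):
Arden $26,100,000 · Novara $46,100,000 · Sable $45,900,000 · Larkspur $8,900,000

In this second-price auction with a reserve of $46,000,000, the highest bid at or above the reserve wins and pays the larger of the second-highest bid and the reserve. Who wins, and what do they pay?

Bids ranked: 46,100,000 (Novara) > 45,900,000 (Sable) > 26,100,000 (Arden) > 8,900,000 (Larkspur)
Highest eligible bid: Novara at $46,100,000.
Second-highest bid $45,900,000 is below the reserve $46,000,000, so the reserve binds → payment $46,000,000.

Novara pays $46,000,000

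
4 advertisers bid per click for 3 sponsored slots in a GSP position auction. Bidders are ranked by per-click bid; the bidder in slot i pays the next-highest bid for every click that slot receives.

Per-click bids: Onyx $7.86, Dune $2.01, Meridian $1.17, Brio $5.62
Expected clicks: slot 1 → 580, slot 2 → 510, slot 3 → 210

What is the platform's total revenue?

Sorting advertisers: $7.86 (Onyx) > $5.62 (Brio) > $2.01 (Dune) > $1.17 (Meridian)
Slot 1: Onyx pays $5.62 × 580 = $3259.60
Slot 2: Brio pays $2.01 × 510 = $1025.10
Slot 3: Dune pays $1.17 × 210 = $245.70
Total = $4530.40

Total revenue: $4530.40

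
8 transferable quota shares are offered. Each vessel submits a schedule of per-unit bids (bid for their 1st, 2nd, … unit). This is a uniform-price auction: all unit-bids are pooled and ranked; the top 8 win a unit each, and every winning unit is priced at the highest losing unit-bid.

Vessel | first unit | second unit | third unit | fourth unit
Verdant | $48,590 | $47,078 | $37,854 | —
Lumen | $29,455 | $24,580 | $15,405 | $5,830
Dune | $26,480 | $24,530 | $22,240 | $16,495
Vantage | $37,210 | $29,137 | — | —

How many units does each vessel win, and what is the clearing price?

Dune 1, Lumen 2, Vantage 2, Verdant 3; clearing price $24,530

All unit-bids, highest first — top 8: 48,590 (Verdant-1), 47,078 (Verdant-2), 37,854 (Verdant-3), 37,210 (Vantage-1), 29,455 (Lumen-1), 29,137 (Vantage-2), 26,480 (Dune-1), 24,580 (Lumen-2)
Highest rejected unit-bid = $24,530.
Allocation: Dune 1, Lumen 2, Vantage 2, Verdant 3.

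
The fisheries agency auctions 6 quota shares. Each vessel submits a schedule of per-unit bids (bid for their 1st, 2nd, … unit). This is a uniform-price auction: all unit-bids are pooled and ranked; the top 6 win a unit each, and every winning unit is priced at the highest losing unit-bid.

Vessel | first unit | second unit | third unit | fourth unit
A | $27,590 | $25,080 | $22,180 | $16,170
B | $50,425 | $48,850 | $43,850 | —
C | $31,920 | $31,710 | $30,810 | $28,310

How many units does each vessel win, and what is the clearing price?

B 3, C 3; clearing price $28,310

Pooled unit-bids ranked (top 6): 50,425 (B-1), 48,850 (B-2), 43,850 (B-3), 31,920 (C-1), 31,710 (C-2), 30,810 (C-3)
The (k+1)-th unit-bid is $28,310.
Allocation: B 3, C 3.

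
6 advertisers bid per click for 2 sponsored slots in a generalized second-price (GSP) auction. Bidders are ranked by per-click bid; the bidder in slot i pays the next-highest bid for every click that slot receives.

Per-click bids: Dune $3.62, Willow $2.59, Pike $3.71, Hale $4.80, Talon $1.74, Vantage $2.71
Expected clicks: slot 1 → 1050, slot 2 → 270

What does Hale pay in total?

Sorting advertisers: $4.80 (Hale) > $3.71 (Pike) > $3.62 (Dune) > …
Hale holds slot 1 → pays next bid $3.71 × 1050 clicks = $3895.50.

Hale pays $3895.50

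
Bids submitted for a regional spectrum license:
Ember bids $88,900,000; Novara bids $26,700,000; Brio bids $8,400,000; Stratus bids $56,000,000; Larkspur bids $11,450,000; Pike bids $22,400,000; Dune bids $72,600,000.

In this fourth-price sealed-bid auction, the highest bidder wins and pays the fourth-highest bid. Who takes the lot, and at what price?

Ember pays $26,700,000

Fourth-price sealed-bid auction: the highest bidder wins and pays the fourth-highest bid.
Sorting bids: 88,900,000 (Ember) > 72,600,000 (Dune) > 56,000,000 (Stratus) > 26,700,000 (Novara) > 22,400,000 (Pike) > 11,450,000 (Larkspur) > …
Ember is highest; pays the fourth-highest bid, $26,700,000.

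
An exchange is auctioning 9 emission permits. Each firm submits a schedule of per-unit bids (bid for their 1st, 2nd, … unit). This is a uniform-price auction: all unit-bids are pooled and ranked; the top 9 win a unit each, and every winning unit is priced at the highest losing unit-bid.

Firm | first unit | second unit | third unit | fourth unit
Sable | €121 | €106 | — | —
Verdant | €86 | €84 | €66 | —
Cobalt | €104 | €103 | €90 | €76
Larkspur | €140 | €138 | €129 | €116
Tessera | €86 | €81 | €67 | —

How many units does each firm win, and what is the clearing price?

Cobalt 3, Larkspur 4, Sable 2; clearing price €86

All unit-bids, highest first — top 9: 140 (Larkspur-1), 138 (Larkspur-2), 129 (Larkspur-3), 121 (Sable-1), 116 (Larkspur-4), 106 (Sable-2), 104 (Cobalt-1), 103 (Cobalt-2), 90 (Cobalt-3)
First bid not allocated: €86.
Allocation: Cobalt 3, Larkspur 4, Sable 2.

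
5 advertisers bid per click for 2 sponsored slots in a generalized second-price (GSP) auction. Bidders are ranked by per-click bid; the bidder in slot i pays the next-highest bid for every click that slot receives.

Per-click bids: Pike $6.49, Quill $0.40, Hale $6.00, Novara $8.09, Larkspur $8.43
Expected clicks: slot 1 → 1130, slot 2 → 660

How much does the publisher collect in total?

Total revenue: $13425.10

Per-click bids in order: $8.43 (Larkspur) > $8.09 (Novara) > $6.49 (Pike) > …
Slot 1: Larkspur pays $8.09 × 1130 = $9141.70
Slot 2: Novara pays $6.49 × 660 = $4283.40
Total = $13425.10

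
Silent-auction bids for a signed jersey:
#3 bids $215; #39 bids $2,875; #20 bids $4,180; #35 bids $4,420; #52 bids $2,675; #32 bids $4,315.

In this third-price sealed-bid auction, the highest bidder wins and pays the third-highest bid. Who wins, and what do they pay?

Bids ranked: 4,420 (#35) > 4,315 (#32) > 4,180 (#20) > 2,875 (#39) > 2,675 (#52) > 215 (#3)
#35 wins; payment is bid #3 in the ranking = $4,180.

#35 pays $4,180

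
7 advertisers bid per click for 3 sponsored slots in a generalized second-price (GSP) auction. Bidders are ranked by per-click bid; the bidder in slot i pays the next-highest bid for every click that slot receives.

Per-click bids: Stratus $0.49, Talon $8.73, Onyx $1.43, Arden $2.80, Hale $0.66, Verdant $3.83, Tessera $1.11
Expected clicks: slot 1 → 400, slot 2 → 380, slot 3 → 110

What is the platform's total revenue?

Total revenue: $2753.30

Sorting advertisers: $8.73 (Talon) > $3.83 (Verdant) > $2.80 (Arden) > $1.43 (Onyx) > …
Slot 1: Talon pays $3.83 × 400 = $1532.00
Slot 2: Verdant pays $2.80 × 380 = $1064.00
Slot 3: Arden pays $1.43 × 110 = $157.30
Total = $2753.30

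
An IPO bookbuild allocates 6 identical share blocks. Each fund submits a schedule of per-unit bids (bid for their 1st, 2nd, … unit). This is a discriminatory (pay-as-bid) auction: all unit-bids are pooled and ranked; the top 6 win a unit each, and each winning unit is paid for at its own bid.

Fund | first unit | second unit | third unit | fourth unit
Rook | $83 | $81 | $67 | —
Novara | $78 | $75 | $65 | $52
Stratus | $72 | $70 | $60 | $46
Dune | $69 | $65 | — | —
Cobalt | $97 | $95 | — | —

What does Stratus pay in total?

Pooled unit-bids ranked (top 6): 97 (Cobalt-1), 95 (Cobalt-2), 83 (Rook-1), 81 (Rook-2), 78 (Novara-1), 75 (Novara-2)
Next rejected bid: $72 (not a price — pay-as-bid).
Stratus wins no units.

Stratus pays $0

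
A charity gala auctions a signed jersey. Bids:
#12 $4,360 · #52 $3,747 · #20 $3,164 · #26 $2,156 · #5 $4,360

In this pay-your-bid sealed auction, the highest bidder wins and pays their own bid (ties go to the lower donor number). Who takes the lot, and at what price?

Rule: the highest bidder wins and pays their own bid.
Bids in order: 4,360 (#5) > 4,360 (#12) > 3,747 (#52) > 3,164 (#20) > 2,156 (#26)
Tie at $4,360 → #5 wins by tie-break.
#5 has the highest bid and pays exactly that: $4,360.

#5 pays $4,360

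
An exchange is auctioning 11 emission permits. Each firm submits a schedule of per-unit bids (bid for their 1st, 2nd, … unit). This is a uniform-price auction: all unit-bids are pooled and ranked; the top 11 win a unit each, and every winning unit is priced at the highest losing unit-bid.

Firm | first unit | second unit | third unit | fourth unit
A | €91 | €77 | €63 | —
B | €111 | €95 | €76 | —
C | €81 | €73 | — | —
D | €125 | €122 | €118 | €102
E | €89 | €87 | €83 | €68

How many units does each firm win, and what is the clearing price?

A 1, B 2, C 1, D 4, E 3; clearing price €77

All unit-bids, highest first — top 11: 125 (D-1), 122 (D-2), 118 (D-3), 111 (B-1), 102 (D-4), 95 (B-2), 91 (A-1), 89 (E-1), 87 (E-2), 83 (E-3), 81 (C-1)
First bid not allocated: €77.
Allocation: A 1, B 2, C 1, D 4, E 3.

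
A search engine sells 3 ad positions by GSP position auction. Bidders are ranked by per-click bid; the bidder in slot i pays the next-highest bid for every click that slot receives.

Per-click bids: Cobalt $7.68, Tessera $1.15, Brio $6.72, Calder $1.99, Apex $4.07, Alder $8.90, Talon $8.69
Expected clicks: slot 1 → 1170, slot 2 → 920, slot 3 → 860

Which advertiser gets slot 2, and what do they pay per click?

Talon; $7.68 per click

Ranked by bid: $8.90 (Alder) > $8.69 (Talon) > $7.68 (Cobalt) > $6.72 (Brio) > …
Slot 2 goes to the second-ranked bidder, Talon, who pays the next bid down: $7.68/click.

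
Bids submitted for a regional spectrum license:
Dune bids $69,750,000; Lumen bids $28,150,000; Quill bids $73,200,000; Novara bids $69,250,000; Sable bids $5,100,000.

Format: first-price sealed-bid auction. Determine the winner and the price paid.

Quill pays $73,200,000

Sorting bids: 73,200,000 (Quill) > 69,750,000 (Dune) > 69,250,000 (Novara) > 28,150,000 (Lumen) > 5,100,000 (Sable)
Quill is highest → pays own bid, $73,200,000.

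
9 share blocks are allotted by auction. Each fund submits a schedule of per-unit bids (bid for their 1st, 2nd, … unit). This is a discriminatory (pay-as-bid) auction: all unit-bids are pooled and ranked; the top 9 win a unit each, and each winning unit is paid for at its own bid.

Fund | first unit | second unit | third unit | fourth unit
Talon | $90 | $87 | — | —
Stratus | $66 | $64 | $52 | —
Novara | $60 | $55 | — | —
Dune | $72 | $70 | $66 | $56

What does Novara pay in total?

Novara pays $60

Merging the schedules and taking the best 9: 90 (Talon-1), 87 (Talon-2), 72 (Dune-1), 70 (Dune-2), 66 (Stratus-1), 66 (Dune-3), 64 (Stratus-2), 60 (Novara-1), 56 (Dune-4)
Next rejected bid: $55 (not a price — pay-as-bid).
Novara's winning unit-bids: 60 = $60.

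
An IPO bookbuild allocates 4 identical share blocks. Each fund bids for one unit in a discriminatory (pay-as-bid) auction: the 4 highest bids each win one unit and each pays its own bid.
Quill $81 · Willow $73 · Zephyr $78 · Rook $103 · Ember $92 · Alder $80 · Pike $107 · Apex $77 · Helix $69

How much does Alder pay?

Bids ranked high→low: 107 (Pike), 103 (Rook), 92 (Ember), 81 (Quill), 80 (Alder), 78 (Zephyr), …
Top 4: Pike, Rook, Ember, Quill.
Alder does not win → $0.

Alder pays $0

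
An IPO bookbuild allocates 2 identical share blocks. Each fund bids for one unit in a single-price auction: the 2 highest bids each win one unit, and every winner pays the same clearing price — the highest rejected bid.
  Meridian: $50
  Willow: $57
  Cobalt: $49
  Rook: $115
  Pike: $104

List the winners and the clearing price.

Rook, Pike; each pays $57

Sorting: 115 (Rook), 104 (Pike), 57 (Willow), 50 (Meridian), …
Top 2: Rook, Pike.
Highest unsuccessful bid: $57 → clearing price.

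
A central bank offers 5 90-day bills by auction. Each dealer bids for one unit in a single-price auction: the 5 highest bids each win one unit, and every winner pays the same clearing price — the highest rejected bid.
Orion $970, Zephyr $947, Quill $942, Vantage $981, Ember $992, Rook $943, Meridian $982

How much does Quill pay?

Quill pays $0

Ordering the bids: 992 (Ember), 982 (Meridian), 981 (Vantage), 970 (Orion), 947 (Zephyr), 943 (Rook), 942 (Quill)
Winners (5 units): Ember, Meridian, Vantage, Orion, Zephyr.
Clearing price = highest rejected bid = $943.
Quill does not win → pays $0.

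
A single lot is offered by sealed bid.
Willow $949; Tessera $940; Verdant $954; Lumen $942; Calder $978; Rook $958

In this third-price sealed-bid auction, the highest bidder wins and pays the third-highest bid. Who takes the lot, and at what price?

Calder pays $954

Bids in order: 978 (Calder) > 958 (Rook) > 954 (Verdant) > 949 (Willow) > 942 (Lumen) > 940 (Tessera)
Calder wins; payment is bid #3 in the ranking = $954.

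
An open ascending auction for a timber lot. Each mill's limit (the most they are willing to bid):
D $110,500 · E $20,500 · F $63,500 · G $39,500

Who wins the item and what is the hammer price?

D wins at $63,500

Limits in order: 110,500 (D) > 63,500 (F) > 39,500 (G) > 20,500 (E)
Bidding ends when F exits at $63,500; D takes it.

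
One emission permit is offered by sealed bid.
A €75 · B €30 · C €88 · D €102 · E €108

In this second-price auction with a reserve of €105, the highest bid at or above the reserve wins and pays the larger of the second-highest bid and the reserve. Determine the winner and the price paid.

E pays €105

Rule: the highest bid at or above the reserve wins and pays the larger of the second-highest bid and the reserve.
Bids ranked: 108 (E) > 102 (D) > 88 (C) > 75 (A) > 30 (B)
E has the top bid at or above the reserve (€108).
Second-highest bid €102 is below the reserve €105, so the reserve binds → payment €105.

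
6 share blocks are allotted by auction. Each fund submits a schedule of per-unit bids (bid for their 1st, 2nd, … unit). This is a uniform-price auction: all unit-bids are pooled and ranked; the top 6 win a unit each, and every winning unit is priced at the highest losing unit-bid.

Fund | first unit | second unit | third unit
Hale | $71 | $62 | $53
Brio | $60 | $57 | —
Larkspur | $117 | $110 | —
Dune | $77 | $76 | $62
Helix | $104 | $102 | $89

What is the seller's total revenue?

Total revenue: $456

Pooled unit-bids ranked (top 6): 117 (Larkspur-1), 110 (Larkspur-2), 104 (Helix-1), 102 (Helix-2), 89 (Helix-3), 77 (Dune-1)
First bid not allocated: $76.
Allocation: Dune 1, Helix 3, Larkspur 2. Every unit priced at $76.
Revenue = 6 × 76 = $456.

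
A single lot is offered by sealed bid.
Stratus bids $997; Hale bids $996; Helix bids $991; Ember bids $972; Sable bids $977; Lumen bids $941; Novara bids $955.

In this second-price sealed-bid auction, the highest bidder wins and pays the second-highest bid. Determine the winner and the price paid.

Second-price sealed-bid auction: the highest bidder wins and pays the second-highest bid.
Sorting bids: 997 (Stratus) > 996 (Hale) > 991 (Helix) > 977 (Sable) > 972 (Ember) > 955 (Novara) > …
Stratus is highest; pays the second-highest bid, $996.

Stratus pays $996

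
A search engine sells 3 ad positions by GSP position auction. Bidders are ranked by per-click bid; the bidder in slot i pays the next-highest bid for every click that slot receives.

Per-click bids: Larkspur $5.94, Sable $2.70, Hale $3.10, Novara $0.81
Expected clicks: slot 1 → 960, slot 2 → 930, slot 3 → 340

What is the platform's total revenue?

Sorting advertisers: $5.94 (Larkspur) > $3.10 (Hale) > $2.70 (Sable) > $0.81 (Novara)
Slot 1: Larkspur pays $3.10 × 960 = $2976.00
Slot 2: Hale pays $2.70 × 930 = $2511.00
Slot 3: Sable pays $0.81 × 340 = $275.40
Total = $5762.40

Total revenue: $5762.40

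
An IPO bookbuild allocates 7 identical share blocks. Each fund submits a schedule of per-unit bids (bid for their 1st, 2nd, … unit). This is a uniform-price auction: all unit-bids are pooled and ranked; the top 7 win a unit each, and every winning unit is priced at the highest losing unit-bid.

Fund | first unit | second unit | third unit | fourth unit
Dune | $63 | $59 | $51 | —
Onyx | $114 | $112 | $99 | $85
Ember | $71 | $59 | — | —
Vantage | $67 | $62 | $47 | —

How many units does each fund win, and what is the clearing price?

Dune 1, Ember 1, Onyx 4, Vantage 1; clearing price $62

Merging the schedules and taking the best 7: 114 (Onyx-1), 112 (Onyx-2), 99 (Onyx-3), 85 (Onyx-4), 71 (Ember-1), 67 (Vantage-1), 63 (Dune-1)
Highest rejected unit-bid = $62.
Allocation: Dune 1, Ember 1, Onyx 4, Vantage 1.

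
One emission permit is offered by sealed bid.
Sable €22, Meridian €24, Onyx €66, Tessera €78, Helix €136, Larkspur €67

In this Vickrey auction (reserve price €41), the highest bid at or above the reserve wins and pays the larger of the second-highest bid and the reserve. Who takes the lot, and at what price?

Helix pays €78

Bids in order: 136 (Helix) > 78 (Tessera) > 67 (Larkspur) > 66 (Onyx) > 24 (Meridian) > 22 (Sable)
Highest eligible bid: Helix at €136.
max(second-highest €78, reserve €41) = €78; the reserve does not bind.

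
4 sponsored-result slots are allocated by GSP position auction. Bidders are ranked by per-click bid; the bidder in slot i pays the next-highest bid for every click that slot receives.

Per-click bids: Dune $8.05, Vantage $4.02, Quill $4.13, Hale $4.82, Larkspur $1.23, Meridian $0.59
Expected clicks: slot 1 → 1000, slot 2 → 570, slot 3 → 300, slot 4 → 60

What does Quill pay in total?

Quill pays $1206.00

Sorting advertisers: $8.05 (Dune) > $4.82 (Hale) > $4.13 (Quill) > $4.02 (Vantage) > $1.23 (Larkspur) > …
Quill holds slot 3 → pays next bid $4.02 × 300 clicks = $1206.00.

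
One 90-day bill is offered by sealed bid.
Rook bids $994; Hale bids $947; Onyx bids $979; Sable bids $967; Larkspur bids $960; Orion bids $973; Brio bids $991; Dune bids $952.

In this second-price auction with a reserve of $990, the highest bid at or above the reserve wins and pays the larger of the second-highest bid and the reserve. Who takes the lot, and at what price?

Rook pays $991

Bids in order: 994 (Rook) > 991 (Brio) > 979 (Onyx) > 973 (Orion) > 967 (Sable) > 960 (Larkspur) > …
Highest eligible bid: Rook at $994.
max(second-highest $991, reserve $990) = $991; the reserve does not bind.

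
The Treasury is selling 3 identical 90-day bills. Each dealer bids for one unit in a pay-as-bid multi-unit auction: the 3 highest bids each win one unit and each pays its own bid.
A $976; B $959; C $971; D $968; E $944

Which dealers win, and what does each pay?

Ordering the bids: 976 (A), 971 (C), 968 (D), 959 (B), 944 (E)
Top 3: A, C, D.
Each winner pays its own bid: A $976, C $971, D $968.

A $976, C $971, D $968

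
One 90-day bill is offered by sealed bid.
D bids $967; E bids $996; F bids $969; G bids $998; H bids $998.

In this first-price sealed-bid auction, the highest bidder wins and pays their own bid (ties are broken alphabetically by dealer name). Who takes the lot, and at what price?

Rule: the highest bidder wins and pays their own bid.
Bids ranked: 998 (G) > 998 (H) > 996 (E) > 969 (F) > 967 (D)
G and H tie at $998; tie-break gives it to G.
G has the highest bid and pays exactly that: $998.

G pays $998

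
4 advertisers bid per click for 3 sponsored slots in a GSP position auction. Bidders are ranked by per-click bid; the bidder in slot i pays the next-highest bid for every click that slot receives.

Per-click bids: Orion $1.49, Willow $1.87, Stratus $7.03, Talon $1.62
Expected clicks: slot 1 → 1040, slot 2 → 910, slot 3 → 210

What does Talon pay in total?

Per-click bids in order: $7.03 (Stratus) > $1.87 (Willow) > $1.62 (Talon) > $1.49 (Orion)
Talon holds slot 3 → pays next bid $1.49 × 210 clicks = $312.90.

Talon pays $312.90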